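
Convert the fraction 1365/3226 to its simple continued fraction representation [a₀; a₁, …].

⌊1365/3226⌋ = 0, remainder 1365
⌊3226/1365⌋ = 2, remainder 496
⌊1365/496⌋ = 2, remainder 373
⌊496/373⌋ = 1, remainder 123
⌊373/123⌋ = 3, remainder 4
⌊123/4⌋ = 30, remainder 3
⌊4/3⌋ = 1, remainder 1
⌊3/1⌋ = 3, remainder 0

[0; 2, 2, 1, 3, 30, 1, 3]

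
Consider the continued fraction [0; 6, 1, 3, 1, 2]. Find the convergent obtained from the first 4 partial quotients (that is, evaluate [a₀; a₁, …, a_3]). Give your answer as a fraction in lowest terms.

Start with 3.
1 + 1/(3/1) = 1 + 1/3 = 4/3
6 + 1/(4/3) = 6 + 3/4 = 27/4
0 + 1/(27/4) = 0 + 4/27 = 4/27

4/27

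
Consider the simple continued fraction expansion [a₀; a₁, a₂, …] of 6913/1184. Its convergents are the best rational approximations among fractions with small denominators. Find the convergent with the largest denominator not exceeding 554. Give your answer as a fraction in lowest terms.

181/31

a_0 = 5: 5/1  (≤ bound)
a_1 = 1: 6/1  (≤ bound)
a_2 = 5: 35/6  (≤ bound)
a_3 = 5: 181/31  (≤ bound)
a_4 = 38: 6913/1184  (> 554, stop)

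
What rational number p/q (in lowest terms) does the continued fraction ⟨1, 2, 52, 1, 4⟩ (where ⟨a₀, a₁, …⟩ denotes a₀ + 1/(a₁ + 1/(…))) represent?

797/533

Collapse the nested fraction from the inside out:
Start with 4.
1 + 1/(4/1) = 1 + 1/4 = 5/4
52 + 1/(5/4) = 52 + 4/5 = 264/5
2 + 1/(264/5) = 2 + 5/264 = 533/264
1 + 1/(533/264) = 1 + 264/533 = 797/533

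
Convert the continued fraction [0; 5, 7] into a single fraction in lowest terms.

Use the convergent recurrence hₖ = aₖ·hₖ₋₁ + hₖ₋₂ (and likewise for the denominators kₖ):
a_0 = 0: 0/1
a_1 = 5: 1/5
a_2 = 7: 7/36

7/36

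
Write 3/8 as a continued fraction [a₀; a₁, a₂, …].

[0; 2, 1, 2]

⌊3/8⌋ = 0, remainder 3
⌊8/3⌋ = 2, remainder 2
⌊3/2⌋ = 1, remainder 1
⌊2/1⌋ = 2, remainder 0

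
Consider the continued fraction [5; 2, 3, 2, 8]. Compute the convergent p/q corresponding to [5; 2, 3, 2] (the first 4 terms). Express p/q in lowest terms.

a_0 = 5: 5/1
a_1 = 2: 11/2
a_2 = 3: 38/7
a_3 = 2: 87/16

87/16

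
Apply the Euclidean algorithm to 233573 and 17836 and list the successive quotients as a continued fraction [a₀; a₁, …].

[13; 10, 2, 5, 1, 10, 12]

233573 ÷ 17836 → quotient 13, remainder 1705
17836 ÷ 1705 → quotient 10, remainder 786
1705 ÷ 786 → quotient 2, remainder 133
786 ÷ 133 → quotient 5, remainder 121
133 ÷ 121 → quotient 1, remainder 12
121 ÷ 12 → quotient 10, remainder 1
12 ÷ 1 → quotient 12, remainder 0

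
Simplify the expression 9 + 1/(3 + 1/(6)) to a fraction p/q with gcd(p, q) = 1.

177/19

Collapse the nested fraction from the inside out:
Start with 6.
3 + 1/(6/1) = 3 + 1/6 = 19/6
9 + 1/(19/6) = 9 + 6/19 = 177/19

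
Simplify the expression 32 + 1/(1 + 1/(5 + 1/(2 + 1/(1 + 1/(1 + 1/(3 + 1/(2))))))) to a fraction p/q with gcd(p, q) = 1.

8605/262

Starting at the tail and folding back:
Start with 2.
3 + 1/(2/1) = 3 + 1/2 = 7/2
1 + 1/(7/2) = 1 + 2/7 = 9/7
1 + 1/(9/7) = 1 + 7/9 = 16/9
2 + 1/(16/9) = 2 + 9/16 = 41/16
5 + 1/(41/16) = 5 + 16/41 = 221/41
1 + 1/(221/41) = 1 + 41/221 = 262/221
32 + 1/(262/221) = 32 + 221/262 = 8605/262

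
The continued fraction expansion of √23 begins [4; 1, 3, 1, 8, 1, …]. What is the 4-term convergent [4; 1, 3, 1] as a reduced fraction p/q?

a_0 = 4: 4/1
a_1 = 1: 5/1
a_2 = 3: 19/4
a_3 = 1: 24/5

24/5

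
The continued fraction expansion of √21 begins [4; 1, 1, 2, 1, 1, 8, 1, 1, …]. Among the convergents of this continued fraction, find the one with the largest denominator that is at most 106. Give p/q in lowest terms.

List convergents until the denominator exceeds the bound:
a_0 = 4: 4/1  (≤ bound)
a_1 = 1: 5/1  (≤ bound)
a_2 = 1: 9/2  (≤ bound)
a_3 = 2: 23/5  (≤ bound)
a_4 = 1: 32/7  (≤ bound)
a_5 = 1: 55/12  (≤ bound)
a_6 = 8: 472/103  (≤ bound)
a_7 = 1: 527/115  (> 106, stop)

472/103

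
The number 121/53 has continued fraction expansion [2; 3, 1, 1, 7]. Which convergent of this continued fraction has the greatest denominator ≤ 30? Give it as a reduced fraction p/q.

a_0 = 2: 2/1  (≤ bound)
a_1 = 3: 7/3  (≤ bound)
a_2 = 1: 9/4  (≤ bound)
a_3 = 1: 16/7  (≤ bound)
a_4 = 7: 121/53  (> 30, stop)

16/7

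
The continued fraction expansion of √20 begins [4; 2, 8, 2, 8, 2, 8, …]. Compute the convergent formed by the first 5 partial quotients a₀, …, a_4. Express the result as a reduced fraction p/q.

1364/305

Collapse the nested fraction from the inside out:
Start with 8.
2 + 1/(8/1) = 2 + 1/8 = 17/8
8 + 1/(17/8) = 8 + 8/17 = 144/17
2 + 1/(144/17) = 2 + 17/144 = 305/144
4 + 1/(305/144) = 4 + 144/305 = 1364/305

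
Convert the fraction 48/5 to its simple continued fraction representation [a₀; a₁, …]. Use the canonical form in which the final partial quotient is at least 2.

[9; 1, 1, 2]

48 ÷ 5 → quotient 9, remainder 3
5 ÷ 3 → quotient 1, remainder 2
3 ÷ 2 → quotient 1, remainder 1
2 ÷ 1 → quotient 2, remainder 0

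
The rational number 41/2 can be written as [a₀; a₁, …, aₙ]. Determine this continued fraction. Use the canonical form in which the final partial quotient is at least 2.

41 ÷ 2 → quotient 20, remainder 1
2 ÷ 1 → quotient 2, remainder 0

[20; 2]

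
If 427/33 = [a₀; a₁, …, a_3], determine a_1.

1

427 = 12·33 + 31, so a_0 = 12
33 = 1·31 + 2, so a_1 = 1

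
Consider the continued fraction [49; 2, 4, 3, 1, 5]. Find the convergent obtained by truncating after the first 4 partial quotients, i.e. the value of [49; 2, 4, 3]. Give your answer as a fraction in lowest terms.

1434/29

Compute successive convergents:
a_0 = 49: 49/1
a_1 = 2: 99/2
a_2 = 4: 445/9
a_3 = 3: 1434/29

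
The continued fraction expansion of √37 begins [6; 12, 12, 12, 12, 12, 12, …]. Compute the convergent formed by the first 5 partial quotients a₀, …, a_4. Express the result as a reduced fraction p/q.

128766/21169

a_0 = 6: 6/1
a_1 = 12: 73/12
a_2 = 12: 882/145
a_3 = 12: 10657/1752
a_4 = 12: 128766/21169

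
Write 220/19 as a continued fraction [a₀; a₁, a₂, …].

220 ÷ 19 → quotient 11, remainder 11
19 ÷ 11 → quotient 1, remainder 8
11 ÷ 8 → quotient 1, remainder 3
8 ÷ 3 → quotient 2, remainder 2
3 ÷ 2 → quotient 1, remainder 1
2 ÷ 1 → quotient 2, remainder 0

[11; 1, 1, 2, 1, 2]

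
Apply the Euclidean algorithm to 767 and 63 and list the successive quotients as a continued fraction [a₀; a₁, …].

⌊767/63⌋ = 12, remainder 11
⌊63/11⌋ = 5, remainder 8
⌊11/8⌋ = 1, remainder 3
⌊8/3⌋ = 2, remainder 2
⌊3/2⌋ = 1, remainder 1
⌊2/1⌋ = 2, remainder 0

[12; 5, 1, 2, 1, 2]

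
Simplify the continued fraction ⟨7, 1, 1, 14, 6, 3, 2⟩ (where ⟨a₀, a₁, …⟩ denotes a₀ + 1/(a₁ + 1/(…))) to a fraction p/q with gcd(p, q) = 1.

a_0 = 7: 7/1
a_1 = 1: 8/1
a_2 = 1: 15/2
a_3 = 14: 218/29
a_4 = 6: 1323/176
a_5 = 3: 4187/557
a_6 = 2: 9697/1290

9697/1290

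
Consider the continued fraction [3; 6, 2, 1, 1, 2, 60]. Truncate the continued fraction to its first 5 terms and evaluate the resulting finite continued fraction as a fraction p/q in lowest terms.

Start with 1.
1 + 1/(1/1) = 1 + 1/1 = 2/1
2 + 1/(2/1) = 2 + 1/2 = 5/2
6 + 1/(5/2) = 6 + 2/5 = 32/5
3 + 1/(32/5) = 3 + 5/32 = 101/32

101/32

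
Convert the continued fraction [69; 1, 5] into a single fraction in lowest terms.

a_0 = 69: 69/1
a_1 = 1: 70/1
a_2 = 5: 419/6

419/6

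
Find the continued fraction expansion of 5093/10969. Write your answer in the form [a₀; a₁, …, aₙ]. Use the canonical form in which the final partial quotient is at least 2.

⌊5093/10969⌋ = 0, remainder 5093
⌊10969/5093⌋ = 2, remainder 783
⌊5093/783⌋ = 6, remainder 395
⌊783/395⌋ = 1, remainder 388
⌊395/388⌋ = 1, remainder 7
⌊388/7⌋ = 55, remainder 3
⌊7/3⌋ = 2, remainder 1
⌊3/1⌋ = 3, remainder 0

[0; 2, 6, 1, 1, 55, 2, 3]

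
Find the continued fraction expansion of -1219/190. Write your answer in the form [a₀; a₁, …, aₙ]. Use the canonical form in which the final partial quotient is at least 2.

[-7; 1, 1, 2, 2, 7, 2]

-1219 ÷ 190 → quotient -7, remainder 111
190 ÷ 111 → quotient 1, remainder 79
111 ÷ 79 → quotient 1, remainder 32
79 ÷ 32 → quotient 2, remainder 15
32 ÷ 15 → quotient 2, remainder 2
15 ÷ 2 → quotient 7, remainder 1
2 ÷ 1 → quotient 2, remainder 0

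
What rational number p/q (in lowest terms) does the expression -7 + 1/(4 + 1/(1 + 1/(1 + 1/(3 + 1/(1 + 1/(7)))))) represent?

-2163/319

a_0 = -7: -7/1
a_1 = 4: -27/4
a_2 = 1: -34/5
a_3 = 1: -61/9
a_4 = 3: -217/32
a_5 = 1: -278/41
a_6 = 7: -2163/319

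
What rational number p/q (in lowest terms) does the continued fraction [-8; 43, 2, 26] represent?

-18387/2305

a_0 = -8: -8/1
a_1 = 43: -343/43
a_2 = 2: -694/87
a_3 = 26: -18387/2305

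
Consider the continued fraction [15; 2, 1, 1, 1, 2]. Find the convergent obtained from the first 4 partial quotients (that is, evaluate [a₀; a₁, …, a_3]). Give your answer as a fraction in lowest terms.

77/5

a_0 = 15: 15/1
a_1 = 2: 31/2
a_2 = 1: 46/3
a_3 = 1: 77/5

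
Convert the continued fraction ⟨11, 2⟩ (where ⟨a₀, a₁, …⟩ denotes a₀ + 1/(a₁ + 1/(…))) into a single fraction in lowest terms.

Start with 2.
11 + 1/(2/1) = 11 + 1/2 = 23/2

23/2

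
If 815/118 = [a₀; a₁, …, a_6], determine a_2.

815 ÷ 118 → quotient 6, remainder 107
118 ÷ 107 → quotient 1, remainder 11
107 ÷ 11 → quotient 9, remainder 8

9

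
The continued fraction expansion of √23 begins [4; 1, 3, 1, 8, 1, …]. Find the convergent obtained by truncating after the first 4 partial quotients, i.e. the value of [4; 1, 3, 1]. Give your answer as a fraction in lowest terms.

Work from the innermost term outward:
Start with 1.
3 + 1/(1/1) = 3 + 1/1 = 4/1
1 + 1/(4/1) = 1 + 1/4 = 5/4
4 + 1/(5/4) = 4 + 4/5 = 24/5

24/5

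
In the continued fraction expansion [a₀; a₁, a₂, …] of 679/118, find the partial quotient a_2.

3

⌊679/118⌋ = 5, remainder 89
⌊118/89⌋ = 1, remainder 29
⌊89/29⌋ = 3, remainder 2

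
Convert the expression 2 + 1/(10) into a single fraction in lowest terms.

21/10

Start with 10.
2 + 1/(10/1) = 2 + 1/10 = 21/10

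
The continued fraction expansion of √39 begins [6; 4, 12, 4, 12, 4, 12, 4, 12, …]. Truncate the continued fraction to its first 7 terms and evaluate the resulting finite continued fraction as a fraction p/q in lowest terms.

764394/122401

a_0 = 6: 6/1
a_1 = 4: 25/4
a_2 = 12: 306/49
a_3 = 4: 1249/200
a_4 = 12: 15294/2449
a_5 = 4: 62425/9996
a_6 = 12: 764394/122401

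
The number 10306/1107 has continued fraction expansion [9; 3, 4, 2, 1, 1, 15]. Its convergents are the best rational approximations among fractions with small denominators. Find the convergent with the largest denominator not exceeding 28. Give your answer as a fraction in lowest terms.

List convergents until the denominator exceeds the bound:
a_0 = 9: 9/1  (≤ bound)
a_1 = 3: 28/3  (≤ bound)
a_2 = 4: 121/13  (≤ bound)
a_3 = 2: 270/29  (> 28, stop)

121/13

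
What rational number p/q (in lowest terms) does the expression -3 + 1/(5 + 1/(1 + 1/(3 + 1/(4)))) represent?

-277/98

Work from the innermost term outward:
Start with 4.
3 + 1/(4/1) = 3 + 1/4 = 13/4
1 + 1/(13/4) = 1 + 4/13 = 17/13
5 + 1/(17/13) = 5 + 13/17 = 98/17
-3 + 1/(98/17) = -3 + 17/98 = -277/98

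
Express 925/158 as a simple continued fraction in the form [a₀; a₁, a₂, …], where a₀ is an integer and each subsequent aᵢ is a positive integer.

925 ÷ 158 → quotient 5, remainder 135
158 ÷ 135 → quotient 1, remainder 23
135 ÷ 23 → quotient 5, remainder 20
23 ÷ 20 → quotient 1, remainder 3
20 ÷ 3 → quotient 6, remainder 2
3 ÷ 2 → quotient 1, remainder 1
2 ÷ 1 → quotient 2, remainder 0

[5; 1, 5, 1, 6, 1, 2]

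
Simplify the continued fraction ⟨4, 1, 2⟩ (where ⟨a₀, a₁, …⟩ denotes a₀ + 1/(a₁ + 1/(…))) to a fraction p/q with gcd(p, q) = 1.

14/3

a_0 = 4: 4/1
a_1 = 1: 5/1
a_2 = 2: 14/3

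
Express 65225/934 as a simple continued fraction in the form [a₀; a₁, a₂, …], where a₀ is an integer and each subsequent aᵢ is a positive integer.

⌊65225/934⌋ = 69, remainder 779
⌊934/779⌋ = 1, remainder 155
⌊779/155⌋ = 5, remainder 4
⌊155/4⌋ = 38, remainder 3
⌊4/3⌋ = 1, remainder 1
⌊3/1⌋ = 3, remainder 0

[69; 1, 5, 38, 1, 3]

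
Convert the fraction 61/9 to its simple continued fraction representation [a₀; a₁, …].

61 ÷ 9 → quotient 6, remainder 7
9 ÷ 7 → quotient 1, remainder 2
7 ÷ 2 → quotient 3, remainder 1
2 ÷ 1 → quotient 2, remainder 0

[6; 1, 3, 2]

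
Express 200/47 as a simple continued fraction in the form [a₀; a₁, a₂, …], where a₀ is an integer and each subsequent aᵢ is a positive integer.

[4; 3, 1, 11]

⌊200/47⌋ = 4, remainder 12
⌊47/12⌋ = 3, remainder 11
⌊12/11⌋ = 1, remainder 1
⌊11/1⌋ = 11, remainder 0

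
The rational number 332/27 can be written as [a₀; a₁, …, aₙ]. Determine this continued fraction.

[12; 3, 2, 1, 2]

Apply division with remainder until the remainder is 0:
⌊332/27⌋ = 12, remainder 8
⌊27/8⌋ = 3, remainder 3
⌊8/3⌋ = 2, remainder 2
⌊3/2⌋ = 1, remainder 1
⌊2/1⌋ = 2, remainder 0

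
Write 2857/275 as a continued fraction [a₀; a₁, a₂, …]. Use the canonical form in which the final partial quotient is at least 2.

⌊2857/275⌋ = 10, remainder 107
⌊275/107⌋ = 2, remainder 61
⌊107/61⌋ = 1, remainder 46
⌊61/46⌋ = 1, remainder 15
⌊46/15⌋ = 3, remainder 1
⌊15/1⌋ = 15, remainder 0

[10; 2, 1, 1, 3, 15]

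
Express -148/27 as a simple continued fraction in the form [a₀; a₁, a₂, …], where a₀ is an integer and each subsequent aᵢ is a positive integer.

-148 = -6·27 + 14, so a_0 = -6
27 = 1·14 + 13, so a_1 = 1
14 = 1·13 + 1, so a_2 = 1
13 = 13·1 + 0, so a_3 = 13

[-6; 1, 1, 13]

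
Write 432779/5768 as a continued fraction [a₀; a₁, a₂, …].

Run the Euclidean algorithm, recording each quotient:
432779 ÷ 5768 → quotient 75, remainder 179
5768 ÷ 179 → quotient 32, remainder 40
179 ÷ 40 → quotient 4, remainder 19
40 ÷ 19 → quotient 2, remainder 2
19 ÷ 2 → quotient 9, remainder 1
2 ÷ 1 → quotient 2, remainder 0

[75; 32, 4, 2, 9, 2]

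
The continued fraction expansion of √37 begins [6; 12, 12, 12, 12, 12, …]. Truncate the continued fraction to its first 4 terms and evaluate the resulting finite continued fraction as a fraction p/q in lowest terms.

a_0 = 6: 6/1
a_1 = 12: 73/12
a_2 = 12: 882/145
a_3 = 12: 10657/1752

10657/1752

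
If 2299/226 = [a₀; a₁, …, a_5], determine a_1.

Run the Euclidean algorithm, recording each quotient:
2299 = 10·226 + 39, so a_0 = 10
226 = 5·39 + 31, so a_1 = 5

5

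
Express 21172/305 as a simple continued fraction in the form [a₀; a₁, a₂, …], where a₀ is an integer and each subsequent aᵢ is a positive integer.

[69; 2, 2, 2, 25]

⌊21172/305⌋ = 69, remainder 127
⌊305/127⌋ = 2, remainder 51
⌊127/51⌋ = 2, remainder 25
⌊51/25⌋ = 2, remainder 1
⌊25/1⌋ = 25, remainder 0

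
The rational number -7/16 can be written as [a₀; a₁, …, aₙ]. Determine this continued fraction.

[-1; 1, 1, 3, 2]

Apply division with remainder until the remainder is 0:
⌊-7/16⌋ = -1, remainder 9
⌊16/9⌋ = 1, remainder 7
⌊9/7⌋ = 1, remainder 2
⌊7/2⌋ = 3, remainder 1
⌊2/1⌋ = 2, remainder 0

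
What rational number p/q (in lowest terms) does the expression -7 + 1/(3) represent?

-20/3

Compute successive convergents:
a_0 = -7: -7/1
a_1 = 3: -20/3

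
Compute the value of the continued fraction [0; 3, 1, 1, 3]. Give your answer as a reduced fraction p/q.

7/25

a_0 = 0: 0/1
a_1 = 3: 1/3
a_2 = 1: 1/4
a_3 = 1: 2/7
a_4 = 3: 7/25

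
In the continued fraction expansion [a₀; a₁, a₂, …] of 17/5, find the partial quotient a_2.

⌊17/5⌋ = 3, remainder 2
⌊5/2⌋ = 2, remainder 1
⌊2/1⌋ = 2, remainder 0

2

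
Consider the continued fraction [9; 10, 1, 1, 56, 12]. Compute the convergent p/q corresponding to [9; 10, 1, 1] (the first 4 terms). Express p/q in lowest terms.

a_0 = 9: 9/1
a_1 = 10: 91/10
a_2 = 1: 100/11
a_3 = 1: 191/21

191/21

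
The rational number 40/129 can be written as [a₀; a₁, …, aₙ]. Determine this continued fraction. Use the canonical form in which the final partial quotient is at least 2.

[0; 3, 4, 2, 4]

40 = 0·129 + 40, so a_0 = 0
129 = 3·40 + 9, so a_1 = 3
40 = 4·9 + 4, so a_2 = 4
9 = 2·4 + 1, so a_3 = 2
4 = 4·1 + 0, so a_4 = 4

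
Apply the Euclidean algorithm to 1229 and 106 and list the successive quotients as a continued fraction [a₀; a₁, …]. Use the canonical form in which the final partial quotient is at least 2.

[11; 1, 1, 2, 6, 1, 2]

⌊1229/106⌋ = 11, remainder 63
⌊106/63⌋ = 1, remainder 43
⌊63/43⌋ = 1, remainder 20
⌊43/20⌋ = 2, remainder 3
⌊20/3⌋ = 6, remainder 2
⌊3/2⌋ = 1, remainder 1
⌊2/1⌋ = 2, remainder 0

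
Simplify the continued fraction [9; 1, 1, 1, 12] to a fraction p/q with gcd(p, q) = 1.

Starting at the tail and folding back:
Start with 12.
1 + 1/(12/1) = 1 + 1/12 = 13/12
1 + 1/(13/12) = 1 + 12/13 = 25/13
1 + 1/(25/13) = 1 + 13/25 = 38/25
9 + 1/(38/25) = 9 + 25/38 = 367/38

367/38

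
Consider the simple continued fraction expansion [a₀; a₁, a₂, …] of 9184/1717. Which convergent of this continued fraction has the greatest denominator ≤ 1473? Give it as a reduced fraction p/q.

a_0 = 5: 5/1  (≤ bound)
a_1 = 2: 11/2  (≤ bound)
a_2 = 1: 16/3  (≤ bound)
a_3 = 6: 107/20  (≤ bound)
a_4 = 2: 230/43  (≤ bound)
a_5 = 19: 4477/837  (≤ bound)
a_6 = 2: 9184/1717  (> 1473, stop)

4477/837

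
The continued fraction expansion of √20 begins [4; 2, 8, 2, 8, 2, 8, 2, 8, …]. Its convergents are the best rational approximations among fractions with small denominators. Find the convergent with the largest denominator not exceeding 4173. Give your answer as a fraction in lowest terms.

a_0 = 4: 4/1  (≤ bound)
a_1 = 2: 9/2  (≤ bound)
a_2 = 8: 76/17  (≤ bound)
a_3 = 2: 161/36  (≤ bound)
a_4 = 8: 1364/305  (≤ bound)
a_5 = 2: 2889/646  (≤ bound)
a_6 = 8: 24476/5473  (> 4173, stop)

2889/646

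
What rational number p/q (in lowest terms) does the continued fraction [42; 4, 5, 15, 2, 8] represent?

236154/5591

Start with 8.
2 + 1/(8/1) = 2 + 1/8 = 17/8
15 + 1/(17/8) = 15 + 8/17 = 263/17
5 + 1/(263/17) = 5 + 17/263 = 1332/263
4 + 1/(1332/263) = 4 + 263/1332 = 5591/1332
42 + 1/(5591/1332) = 42 + 1332/5591 = 236154/5591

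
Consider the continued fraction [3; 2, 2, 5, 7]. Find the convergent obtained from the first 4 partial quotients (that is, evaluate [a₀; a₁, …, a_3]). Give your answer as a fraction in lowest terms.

92/27

Use the convergent recurrence hₖ = aₖ·hₖ₋₁ + hₖ₋₂ (and likewise for the denominators kₖ):
a_0 = 3: 3/1
a_1 = 2: 7/2
a_2 = 2: 17/5
a_3 = 5: 92/27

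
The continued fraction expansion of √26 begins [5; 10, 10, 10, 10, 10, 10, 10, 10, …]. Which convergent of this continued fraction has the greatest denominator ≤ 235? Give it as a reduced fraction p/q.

a_0 = 5: 5/1  (≤ bound)
a_1 = 10: 51/10  (≤ bound)
a_2 = 10: 515/101  (≤ bound)
a_3 = 10: 5201/1020  (> 235, stop)

515/101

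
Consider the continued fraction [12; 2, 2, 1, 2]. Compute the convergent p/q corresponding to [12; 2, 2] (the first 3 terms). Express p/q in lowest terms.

62/5

Start with 2.
2 + 1/(2/1) = 2 + 1/2 = 5/2
12 + 1/(5/2) = 12 + 2/5 = 62/5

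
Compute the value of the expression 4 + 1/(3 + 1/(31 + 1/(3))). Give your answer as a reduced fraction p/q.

1234/285

a_0 = 4: 4/1
a_1 = 3: 13/3
a_2 = 31: 407/94
a_3 = 3: 1234/285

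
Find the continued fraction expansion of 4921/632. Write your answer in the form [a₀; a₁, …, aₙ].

[7; 1, 3, 1, 2, 7, 6]

Repeatedly divide and take the remainder:
4921 = 7·632 + 497, so a_0 = 7
632 = 1·497 + 135, so a_1 = 1
497 = 3·135 + 92, so a_2 = 3
135 = 1·92 + 43, so a_3 = 1
92 = 2·43 + 6, so a_4 = 2
43 = 7·6 + 1, so a_5 = 7
6 = 6·1 + 0, so a_6 = 6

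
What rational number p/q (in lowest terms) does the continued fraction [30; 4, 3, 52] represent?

20557/680

Starting at the tail and folding back:
Start with 52.
3 + 1/(52/1) = 3 + 1/52 = 157/52
4 + 1/(157/52) = 4 + 52/157 = 680/157
30 + 1/(680/157) = 30 + 157/680 = 20557/680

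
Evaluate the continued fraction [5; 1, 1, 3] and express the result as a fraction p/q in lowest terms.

39/7

Start with 3.
1 + 1/(3/1) = 1 + 1/3 = 4/3
1 + 1/(4/3) = 1 + 3/4 = 7/4
5 + 1/(7/4) = 5 + 4/7 = 39/7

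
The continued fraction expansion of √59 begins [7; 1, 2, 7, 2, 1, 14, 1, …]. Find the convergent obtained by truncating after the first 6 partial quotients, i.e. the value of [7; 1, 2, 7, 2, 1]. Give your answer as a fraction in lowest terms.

530/69

a_0 = 7: 7/1
a_1 = 1: 8/1
a_2 = 2: 23/3
a_3 = 7: 169/22
a_4 = 2: 361/47
a_5 = 1: 530/69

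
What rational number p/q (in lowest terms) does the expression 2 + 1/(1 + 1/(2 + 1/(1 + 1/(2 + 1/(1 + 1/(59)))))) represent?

2449/896

a_0 = 2: 2/1
a_1 = 1: 3/1
a_2 = 2: 8/3
a_3 = 1: 11/4
a_4 = 2: 30/11
a_5 = 1: 41/15
a_6 = 59: 2449/896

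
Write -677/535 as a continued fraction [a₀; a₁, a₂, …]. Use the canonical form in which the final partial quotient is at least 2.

[-2; 1, 2, 1, 3, 3, 3, 3]

Run the Euclidean algorithm, recording each quotient:
-677 = -2·535 + 393, so a_0 = -2
535 = 1·393 + 142, so a_1 = 1
393 = 2·142 + 109, so a_2 = 2
142 = 1·109 + 33, so a_3 = 1
109 = 3·33 + 10, so a_4 = 3
33 = 3·10 + 3, so a_5 = 3
10 = 3·3 + 1, so a_6 = 3
3 = 3·1 + 0, so a_7 = 3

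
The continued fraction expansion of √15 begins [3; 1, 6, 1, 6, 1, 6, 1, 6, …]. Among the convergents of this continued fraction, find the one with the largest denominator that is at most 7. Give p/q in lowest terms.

27/7

a_0 = 3: 3/1  (≤ bound)
a_1 = 1: 4/1  (≤ bound)
a_2 = 6: 27/7  (≤ bound)
a_3 = 1: 31/8  (> 7, stop)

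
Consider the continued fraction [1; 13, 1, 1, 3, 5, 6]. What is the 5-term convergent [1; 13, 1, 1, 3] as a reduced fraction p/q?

Collapse the nested fraction from the inside out:
Start with 3.
1 + 1/(3/1) = 1 + 1/3 = 4/3
1 + 1/(4/3) = 1 + 3/4 = 7/4
13 + 1/(7/4) = 13 + 4/7 = 95/7
1 + 1/(95/7) = 1 + 7/95 = 102/95

102/95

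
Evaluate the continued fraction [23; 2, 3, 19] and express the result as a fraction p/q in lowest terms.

3163/135

Start with 19.
3 + 1/(19/1) = 3 + 1/19 = 58/19
2 + 1/(58/19) = 2 + 19/58 = 135/58
23 + 1/(135/58) = 23 + 58/135 = 3163/135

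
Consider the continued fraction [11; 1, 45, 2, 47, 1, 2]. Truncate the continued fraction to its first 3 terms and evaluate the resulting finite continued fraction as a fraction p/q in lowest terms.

Start with 45.
1 + 1/(45/1) = 1 + 1/45 = 46/45
11 + 1/(46/45) = 11 + 45/46 = 551/46

551/46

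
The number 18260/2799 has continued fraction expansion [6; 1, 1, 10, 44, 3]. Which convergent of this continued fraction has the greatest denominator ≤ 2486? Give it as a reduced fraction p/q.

6041/926

a_0 = 6: 6/1  (≤ bound)
a_1 = 1: 7/1  (≤ bound)
a_2 = 1: 13/2  (≤ bound)
a_3 = 10: 137/21  (≤ bound)
a_4 = 44: 6041/926  (≤ bound)
a_5 = 3: 18260/2799  (> 2486, stop)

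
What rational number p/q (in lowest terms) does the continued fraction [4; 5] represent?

a_0 = 4: 4/1
a_1 = 5: 21/5

21/5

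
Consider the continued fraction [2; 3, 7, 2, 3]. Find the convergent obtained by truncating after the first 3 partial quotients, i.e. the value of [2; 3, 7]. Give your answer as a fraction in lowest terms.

51/22

Start with 7.
3 + 1/(7/1) = 3 + 1/7 = 22/7
2 + 1/(22/7) = 2 + 7/22 = 51/22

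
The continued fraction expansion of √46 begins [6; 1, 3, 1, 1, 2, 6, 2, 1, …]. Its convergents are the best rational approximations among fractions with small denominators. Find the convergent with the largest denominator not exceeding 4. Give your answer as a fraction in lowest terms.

27/4

a_0 = 6: 6/1  (≤ bound)
a_1 = 1: 7/1  (≤ bound)
a_2 = 3: 27/4  (≤ bound)
a_3 = 1: 34/5  (> 4, stop)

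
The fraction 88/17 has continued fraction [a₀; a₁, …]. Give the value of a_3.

88 ÷ 17 → quotient 5, remainder 3
17 ÷ 3 → quotient 5, remainder 2
3 ÷ 2 → quotient 1, remainder 1
2 ÷ 1 → quotient 2, remainder 0

2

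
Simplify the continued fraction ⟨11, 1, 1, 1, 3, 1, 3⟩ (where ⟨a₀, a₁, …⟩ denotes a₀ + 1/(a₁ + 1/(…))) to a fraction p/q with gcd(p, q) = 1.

617/53

Start with 3.
1 + 1/(3/1) = 1 + 1/3 = 4/3
3 + 1/(4/3) = 3 + 3/4 = 15/4
1 + 1/(15/4) = 1 + 4/15 = 19/15
1 + 1/(19/15) = 1 + 15/19 = 34/19
1 + 1/(34/19) = 1 + 19/34 = 53/34
11 + 1/(53/34) = 11 + 34/53 = 617/53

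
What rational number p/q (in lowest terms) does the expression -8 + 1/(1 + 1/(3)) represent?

-29/4

a_0 = -8: -8/1
a_1 = 1: -7/1
a_2 = 3: -29/4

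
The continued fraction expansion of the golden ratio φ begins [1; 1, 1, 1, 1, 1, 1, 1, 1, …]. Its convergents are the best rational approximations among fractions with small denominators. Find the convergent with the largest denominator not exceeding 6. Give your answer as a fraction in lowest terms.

8/5

List convergents until the denominator exceeds the bound:
a_0 = 1: 1/1  (≤ bound)
a_1 = 1: 2/1  (≤ bound)
a_2 = 1: 3/2  (≤ bound)
a_3 = 1: 5/3  (≤ bound)
a_4 = 1: 8/5  (≤ bound)
a_5 = 1: 13/8  (> 6, stop)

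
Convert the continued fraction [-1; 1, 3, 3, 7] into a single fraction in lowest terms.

a_0 = -1: -1/1
a_1 = 1: 0/1
a_2 = 3: -1/4
a_3 = 3: -3/13
a_4 = 7: -22/95

-22/95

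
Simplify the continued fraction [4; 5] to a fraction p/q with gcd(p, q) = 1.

Work from the innermost term outward:
Start with 5.
4 + 1/(5/1) = 4 + 1/5 = 21/5

21/5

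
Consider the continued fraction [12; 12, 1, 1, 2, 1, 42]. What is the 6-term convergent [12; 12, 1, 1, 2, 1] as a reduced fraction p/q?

Compute successive convergents:
a_0 = 12: 12/1
a_1 = 12: 145/12
a_2 = 1: 157/13
a_3 = 1: 302/25
a_4 = 2: 761/63
a_5 = 1: 1063/88

1063/88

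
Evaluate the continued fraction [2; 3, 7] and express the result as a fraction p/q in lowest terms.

51/22

Start with 7.
3 + 1/(7/1) = 3 + 1/7 = 22/7
2 + 1/(22/7) = 2 + 7/22 = 51/22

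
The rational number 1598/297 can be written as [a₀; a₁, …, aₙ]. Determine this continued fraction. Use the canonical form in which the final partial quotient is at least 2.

[5; 2, 1, 1, 1, 2, 4, 3]

⌊1598/297⌋ = 5, remainder 113
⌊297/113⌋ = 2, remainder 71
⌊113/71⌋ = 1, remainder 42
⌊71/42⌋ = 1, remainder 29
⌊42/29⌋ = 1, remainder 13
⌊29/13⌋ = 2, remainder 3
⌊13/3⌋ = 4, remainder 1
⌊3/1⌋ = 3, remainder 0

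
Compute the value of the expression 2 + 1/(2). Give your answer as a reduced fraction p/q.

5/2

Start with 2.
2 + 1/(2/1) = 2 + 1/2 = 5/2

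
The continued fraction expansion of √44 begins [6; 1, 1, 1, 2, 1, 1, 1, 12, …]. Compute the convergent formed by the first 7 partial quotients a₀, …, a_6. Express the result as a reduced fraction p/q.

126/19

Use the convergent recurrence hₖ = aₖ·hₖ₋₁ + hₖ₋₂ (and likewise for the denominators kₖ):
a_0 = 6: 6/1
a_1 = 1: 7/1
a_2 = 1: 13/2
a_3 = 1: 20/3
a_4 = 2: 53/8
a_5 = 1: 73/11
a_6 = 1: 126/19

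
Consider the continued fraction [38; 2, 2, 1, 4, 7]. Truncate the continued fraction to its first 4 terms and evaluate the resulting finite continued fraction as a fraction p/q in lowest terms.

269/7

Start with 1.
2 + 1/(1/1) = 2 + 1/1 = 3/1
2 + 1/(3/1) = 2 + 1/3 = 7/3
38 + 1/(7/3) = 38 + 3/7 = 269/7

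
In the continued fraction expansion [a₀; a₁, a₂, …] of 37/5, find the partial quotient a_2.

2

Apply division with remainder until the remainder is 0:
37 = 7·5 + 2, so a_0 = 7
5 = 2·2 + 1, so a_1 = 2
2 = 2·1 + 0, so a_2 = 2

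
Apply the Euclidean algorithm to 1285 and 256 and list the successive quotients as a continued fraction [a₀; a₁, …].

[5; 51, 5]

1285 = 5·256 + 5, so a_0 = 5
256 = 51·5 + 1, so a_1 = 51
5 = 5·1 + 0, so a_2 = 5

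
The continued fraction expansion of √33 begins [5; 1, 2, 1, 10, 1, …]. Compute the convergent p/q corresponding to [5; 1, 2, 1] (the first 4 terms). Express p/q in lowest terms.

a_0 = 5: 5/1
a_1 = 1: 6/1
a_2 = 2: 17/3
a_3 = 1: 23/4

23/4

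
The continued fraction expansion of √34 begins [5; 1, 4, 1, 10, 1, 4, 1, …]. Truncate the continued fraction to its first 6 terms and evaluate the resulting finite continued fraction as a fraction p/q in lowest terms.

a_0 = 5: 5/1
a_1 = 1: 6/1
a_2 = 4: 29/5
a_3 = 1: 35/6
a_4 = 10: 379/65
a_5 = 1: 414/71

414/71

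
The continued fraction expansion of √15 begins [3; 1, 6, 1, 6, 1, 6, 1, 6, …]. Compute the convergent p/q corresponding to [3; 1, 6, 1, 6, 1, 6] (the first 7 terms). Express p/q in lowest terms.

a_0 = 3: 3/1
a_1 = 1: 4/1
a_2 = 6: 27/7
a_3 = 1: 31/8
a_4 = 6: 213/55
a_5 = 1: 244/63
a_6 = 6: 1677/433

1677/433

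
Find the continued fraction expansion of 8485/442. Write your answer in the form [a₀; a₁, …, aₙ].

8485 ÷ 442 → quotient 19, remainder 87
442 ÷ 87 → quotient 5, remainder 7
87 ÷ 7 → quotient 12, remainder 3
7 ÷ 3 → quotient 2, remainder 1
3 ÷ 1 → quotient 3, remainder 0

[19; 5, 12, 2, 3]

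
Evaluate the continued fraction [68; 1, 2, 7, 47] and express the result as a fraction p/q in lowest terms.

71223/1037

Start with 47.
7 + 1/(47/1) = 7 + 1/47 = 330/47
2 + 1/(330/47) = 2 + 47/330 = 707/330
1 + 1/(707/330) = 1 + 330/707 = 1037/707
68 + 1/(1037/707) = 68 + 707/1037 = 71223/1037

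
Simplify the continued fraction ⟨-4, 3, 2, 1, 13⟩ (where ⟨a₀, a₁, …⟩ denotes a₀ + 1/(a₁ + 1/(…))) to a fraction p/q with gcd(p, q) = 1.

-507/137

Start with 13.
1 + 1/(13/1) = 1 + 1/13 = 14/13
2 + 1/(14/13) = 2 + 13/14 = 41/14
3 + 1/(41/14) = 3 + 14/41 = 137/41
-4 + 1/(137/41) = -4 + 41/137 = -507/137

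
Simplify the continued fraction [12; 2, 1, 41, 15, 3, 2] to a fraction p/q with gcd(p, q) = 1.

165253/13396

Start with 2.
3 + 1/(2/1) = 3 + 1/2 = 7/2
15 + 1/(7/2) = 15 + 2/7 = 107/7
41 + 1/(107/7) = 41 + 7/107 = 4394/107
1 + 1/(4394/107) = 1 + 107/4394 = 4501/4394
2 + 1/(4501/4394) = 2 + 4394/4501 = 13396/4501
12 + 1/(13396/4501) = 12 + 4501/13396 = 165253/13396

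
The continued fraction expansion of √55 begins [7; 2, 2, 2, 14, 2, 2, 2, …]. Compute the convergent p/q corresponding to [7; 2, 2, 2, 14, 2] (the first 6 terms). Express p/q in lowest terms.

2655/358

Start with 2.
14 + 1/(2/1) = 14 + 1/2 = 29/2
2 + 1/(29/2) = 2 + 2/29 = 60/29
2 + 1/(60/29) = 2 + 29/60 = 149/60
2 + 1/(149/60) = 2 + 60/149 = 358/149
7 + 1/(358/149) = 7 + 149/358 = 2655/358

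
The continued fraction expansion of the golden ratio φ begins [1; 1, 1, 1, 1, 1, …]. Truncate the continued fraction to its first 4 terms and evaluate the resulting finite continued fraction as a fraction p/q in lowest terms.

5/3

a_0 = 1: 1/1
a_1 = 1: 2/1
a_2 = 1: 3/2
a_3 = 1: 5/3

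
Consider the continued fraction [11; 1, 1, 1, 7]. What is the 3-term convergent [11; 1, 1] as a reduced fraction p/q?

23/2

Start with 1.
1 + 1/(1/1) = 1 + 1/1 = 2/1
11 + 1/(2/1) = 11 + 1/2 = 23/2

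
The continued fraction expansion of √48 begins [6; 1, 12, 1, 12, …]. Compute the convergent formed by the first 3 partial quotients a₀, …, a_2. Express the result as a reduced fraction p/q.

90/13

Compute successive convergents:
a_0 = 6: 6/1
a_1 = 1: 7/1
a_2 = 12: 90/13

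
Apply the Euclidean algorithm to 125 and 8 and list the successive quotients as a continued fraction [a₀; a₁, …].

125 = 15·8 + 5, so a_0 = 15
8 = 1·5 + 3, so a_1 = 1
5 = 1·3 + 2, so a_2 = 1
3 = 1·2 + 1, so a_3 = 1
2 = 2·1 + 0, so a_4 = 2

[15; 1, 1, 1, 2]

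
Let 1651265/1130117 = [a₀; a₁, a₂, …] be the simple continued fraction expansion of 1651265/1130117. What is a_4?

14

⌊1651265/1130117⌋ = 1, remainder 521148
⌊1130117/521148⌋ = 2, remainder 87821
⌊521148/87821⌋ = 5, remainder 82043
⌊87821/82043⌋ = 1, remainder 5778
⌊82043/5778⌋ = 14, remainder 1151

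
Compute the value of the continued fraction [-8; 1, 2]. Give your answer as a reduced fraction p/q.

-22/3

a_0 = -8: -8/1
a_1 = 1: -7/1
a_2 = 2: -22/3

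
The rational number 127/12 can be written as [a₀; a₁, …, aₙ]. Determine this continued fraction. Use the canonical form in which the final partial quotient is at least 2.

[10; 1, 1, 2, 2]

127 ÷ 12 → quotient 10, remainder 7
12 ÷ 7 → quotient 1, remainder 5
7 ÷ 5 → quotient 1, remainder 2
5 ÷ 2 → quotient 2, remainder 1
2 ÷ 1 → quotient 2, remainder 0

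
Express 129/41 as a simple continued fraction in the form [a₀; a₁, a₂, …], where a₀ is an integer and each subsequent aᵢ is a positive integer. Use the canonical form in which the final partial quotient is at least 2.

[3; 6, 1, 5]

⌊129/41⌋ = 3, remainder 6
⌊41/6⌋ = 6, remainder 5
⌊6/5⌋ = 1, remainder 1
⌊5/1⌋ = 5, remainder 0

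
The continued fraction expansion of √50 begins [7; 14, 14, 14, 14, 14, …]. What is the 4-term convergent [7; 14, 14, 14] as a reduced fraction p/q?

19601/2772

a_0 = 7: 7/1
a_1 = 14: 99/14
a_2 = 14: 1393/197
a_3 = 14: 19601/2772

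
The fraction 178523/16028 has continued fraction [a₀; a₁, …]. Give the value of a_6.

⌊178523/16028⌋ = 11, remainder 2215
⌊16028/2215⌋ = 7, remainder 523
⌊2215/523⌋ = 4, remainder 123
⌊523/123⌋ = 4, remainder 31
⌊123/31⌋ = 3, remainder 30
⌊31/30⌋ = 1, remainder 1
⌊30/1⌋ = 30, remainder 0

30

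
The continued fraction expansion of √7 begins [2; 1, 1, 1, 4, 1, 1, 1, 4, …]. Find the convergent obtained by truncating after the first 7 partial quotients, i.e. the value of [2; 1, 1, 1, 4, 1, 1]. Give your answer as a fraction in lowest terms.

Use the convergent recurrence hₖ = aₖ·hₖ₋₁ + hₖ₋₂ (and likewise for the denominators kₖ):
a_0 = 2: 2/1
a_1 = 1: 3/1
a_2 = 1: 5/2
a_3 = 1: 8/3
a_4 = 4: 37/14
a_5 = 1: 45/17
a_6 = 1: 82/31

82/31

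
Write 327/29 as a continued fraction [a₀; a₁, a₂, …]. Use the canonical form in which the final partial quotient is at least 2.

327 ÷ 29 → quotient 11, remainder 8
29 ÷ 8 → quotient 3, remainder 5
8 ÷ 5 → quotient 1, remainder 3
5 ÷ 3 → quotient 1, remainder 2
3 ÷ 2 → quotient 1, remainder 1
2 ÷ 1 → quotient 2, remainder 0

[11; 3, 1, 1, 1, 2]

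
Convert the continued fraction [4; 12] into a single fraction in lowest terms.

49/12

Compute successive convergents:
a_0 = 4: 4/1
a_1 = 12: 49/12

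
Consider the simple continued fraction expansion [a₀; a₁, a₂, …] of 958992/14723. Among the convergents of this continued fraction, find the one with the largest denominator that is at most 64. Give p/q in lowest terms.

a_0 = 65: 65/1  (≤ bound)
a_1 = 7: 456/7  (≤ bound)
a_2 = 2: 977/15  (≤ bound)
a_3 = 1: 1433/22  (≤ bound)
a_4 = 2: 3843/59  (≤ bound)
a_5 = 6: 24491/376  (> 64, stop)

3843/59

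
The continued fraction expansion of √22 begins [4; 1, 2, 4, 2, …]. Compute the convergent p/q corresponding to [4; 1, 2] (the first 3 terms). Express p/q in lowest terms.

14/3

a_0 = 4: 4/1
a_1 = 1: 5/1
a_2 = 2: 14/3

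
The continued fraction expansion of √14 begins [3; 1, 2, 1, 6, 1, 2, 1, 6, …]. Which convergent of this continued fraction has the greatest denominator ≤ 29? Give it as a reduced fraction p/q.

List convergents until the denominator exceeds the bound:
a_0 = 3: 3/1  (≤ bound)
a_1 = 1: 4/1  (≤ bound)
a_2 = 2: 11/3  (≤ bound)
a_3 = 1: 15/4  (≤ bound)
a_4 = 6: 101/27  (≤ bound)
a_5 = 1: 116/31  (> 29, stop)

101/27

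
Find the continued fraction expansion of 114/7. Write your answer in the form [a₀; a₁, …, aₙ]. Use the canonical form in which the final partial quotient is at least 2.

[16; 3, 2]

114 = 16·7 + 2, so a_0 = 16
7 = 3·2 + 1, so a_1 = 3
2 = 2·1 + 0, so a_2 = 2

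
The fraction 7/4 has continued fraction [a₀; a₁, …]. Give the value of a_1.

Repeatedly divide and take the remainder:
7 = 1·4 + 3, so a_0 = 1
4 = 1·3 + 1, so a_1 = 1

1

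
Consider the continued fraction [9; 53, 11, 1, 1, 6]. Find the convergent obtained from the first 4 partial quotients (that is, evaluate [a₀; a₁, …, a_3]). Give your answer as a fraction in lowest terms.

5745/637

Collapse the nested fraction from the inside out:
Start with 1.
11 + 1/(1/1) = 11 + 1/1 = 12/1
53 + 1/(12/1) = 53 + 1/12 = 637/12
9 + 1/(637/12) = 9 + 12/637 = 5745/637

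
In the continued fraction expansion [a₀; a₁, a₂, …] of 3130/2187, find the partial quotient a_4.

1

3130 ÷ 2187 → quotient 1, remainder 943
2187 ÷ 943 → quotient 2, remainder 301
943 ÷ 301 → quotient 3, remainder 40
301 ÷ 40 → quotient 7, remainder 21
40 ÷ 21 → quotient 1, remainder 19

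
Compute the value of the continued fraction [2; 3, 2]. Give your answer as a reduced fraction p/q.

16/7

Collapse the nested fraction from the inside out:
Start with 2.
3 + 1/(2/1) = 3 + 1/2 = 7/2
2 + 1/(7/2) = 2 + 2/7 = 16/7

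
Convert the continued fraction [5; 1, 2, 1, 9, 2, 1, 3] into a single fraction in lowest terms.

2556/445

a_0 = 5: 5/1
a_1 = 1: 6/1
a_2 = 2: 17/3
a_3 = 1: 23/4
a_4 = 9: 224/39
a_5 = 2: 471/82
a_6 = 1: 695/121
a_7 = 3: 2556/445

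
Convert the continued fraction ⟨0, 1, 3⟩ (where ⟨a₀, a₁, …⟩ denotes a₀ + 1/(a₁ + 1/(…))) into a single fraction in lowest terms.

Build up convergents one term at a time:
a_0 = 0: 0/1
a_1 = 1: 1/1
a_2 = 3: 3/4

3/4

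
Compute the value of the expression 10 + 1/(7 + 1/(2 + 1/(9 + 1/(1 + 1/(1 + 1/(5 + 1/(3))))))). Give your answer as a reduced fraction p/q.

Start with 3.
5 + 1/(3/1) = 5 + 1/3 = 16/3
1 + 1/(16/3) = 1 + 3/16 = 19/16
1 + 1/(19/16) = 1 + 16/19 = 35/19
9 + 1/(35/19) = 9 + 19/35 = 334/35
2 + 1/(334/35) = 2 + 35/334 = 703/334
7 + 1/(703/334) = 7 + 334/703 = 5255/703
10 + 1/(5255/703) = 10 + 703/5255 = 53253/5255

53253/5255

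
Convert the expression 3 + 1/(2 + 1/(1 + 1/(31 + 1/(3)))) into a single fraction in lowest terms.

a_0 = 3: 3/1
a_1 = 2: 7/2
a_2 = 1: 10/3
a_3 = 31: 317/95
a_4 = 3: 961/288

961/288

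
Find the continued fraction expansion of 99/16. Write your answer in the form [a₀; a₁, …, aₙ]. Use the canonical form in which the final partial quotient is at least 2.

[6; 5, 3]

99 = 6·16 + 3, so a_0 = 6
16 = 5·3 + 1, so a_1 = 5
3 = 3·1 + 0, so a_2 = 3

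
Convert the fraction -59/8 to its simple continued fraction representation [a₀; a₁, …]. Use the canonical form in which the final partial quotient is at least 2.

-59 = -8·8 + 5, so a_0 = -8
8 = 1·5 + 3, so a_1 = 1
5 = 1·3 + 2, so a_2 = 1
3 = 1·2 + 1, so a_3 = 1
2 = 2·1 + 0, so a_4 = 2

[-8; 1, 1, 1, 2]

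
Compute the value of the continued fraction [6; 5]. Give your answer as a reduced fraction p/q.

Start with 5.
6 + 1/(5/1) = 6 + 1/5 = 31/5

31/5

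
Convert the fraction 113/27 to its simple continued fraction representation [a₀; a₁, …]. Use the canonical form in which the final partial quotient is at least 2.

[4; 5, 2, 2]

⌊113/27⌋ = 4, remainder 5
⌊27/5⌋ = 5, remainder 2
⌊5/2⌋ = 2, remainder 1
⌊2/1⌋ = 2, remainder 0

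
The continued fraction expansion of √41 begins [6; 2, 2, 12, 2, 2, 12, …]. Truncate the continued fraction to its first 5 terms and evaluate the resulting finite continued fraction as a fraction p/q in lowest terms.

826/129

Starting at the tail and folding back:
Start with 2.
12 + 1/(2/1) = 12 + 1/2 = 25/2
2 + 1/(25/2) = 2 + 2/25 = 52/25
2 + 1/(52/25) = 2 + 25/52 = 129/52
6 + 1/(129/52) = 6 + 52/129 = 826/129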